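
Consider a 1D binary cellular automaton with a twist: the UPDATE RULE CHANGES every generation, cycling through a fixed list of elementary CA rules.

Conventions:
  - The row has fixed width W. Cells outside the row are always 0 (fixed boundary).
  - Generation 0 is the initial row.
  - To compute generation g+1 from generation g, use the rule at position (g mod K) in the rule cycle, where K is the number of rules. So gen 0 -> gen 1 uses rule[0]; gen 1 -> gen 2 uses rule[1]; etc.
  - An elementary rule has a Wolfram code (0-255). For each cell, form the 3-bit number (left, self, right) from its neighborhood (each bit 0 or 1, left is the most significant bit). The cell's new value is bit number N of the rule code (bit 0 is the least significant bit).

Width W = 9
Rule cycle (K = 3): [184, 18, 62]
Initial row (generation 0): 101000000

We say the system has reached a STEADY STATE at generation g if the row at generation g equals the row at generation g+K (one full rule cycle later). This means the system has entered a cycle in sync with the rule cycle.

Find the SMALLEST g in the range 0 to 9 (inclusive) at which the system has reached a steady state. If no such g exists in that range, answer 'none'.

Answer: none

Derivation:
Gen 0: 101000000
Gen 1 (rule 184): 010100000
Gen 2 (rule 18): 100010000
Gen 3 (rule 62): 110111000
Gen 4 (rule 184): 101110100
Gen 5 (rule 18): 000000010
Gen 6 (rule 62): 000000111
Gen 7 (rule 184): 000000110
Gen 8 (rule 18): 000001001
Gen 9 (rule 62): 000011111
Gen 10 (rule 184): 000011110
Gen 11 (rule 18): 000100001
Gen 12 (rule 62): 001110011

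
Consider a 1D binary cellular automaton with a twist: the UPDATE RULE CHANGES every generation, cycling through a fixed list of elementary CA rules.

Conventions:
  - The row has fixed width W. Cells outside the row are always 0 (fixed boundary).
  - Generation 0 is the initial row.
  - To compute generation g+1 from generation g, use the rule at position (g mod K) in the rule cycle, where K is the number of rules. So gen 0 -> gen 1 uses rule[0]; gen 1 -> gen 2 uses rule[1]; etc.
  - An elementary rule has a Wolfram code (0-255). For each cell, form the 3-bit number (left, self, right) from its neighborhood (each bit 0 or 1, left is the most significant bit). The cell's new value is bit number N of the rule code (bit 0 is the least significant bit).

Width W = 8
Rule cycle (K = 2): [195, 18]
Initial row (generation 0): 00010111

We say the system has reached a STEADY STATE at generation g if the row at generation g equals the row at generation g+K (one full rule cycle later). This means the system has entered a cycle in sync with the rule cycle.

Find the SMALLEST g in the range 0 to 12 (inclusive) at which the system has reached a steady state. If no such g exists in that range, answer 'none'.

Gen 0: 00010111
Gen 1 (rule 195): 11100011
Gen 2 (rule 18): 00010100
Gen 3 (rule 195): 11100001
Gen 4 (rule 18): 00010010
Gen 5 (rule 195): 11100100
Gen 6 (rule 18): 00011010
Gen 7 (rule 195): 11101000
Gen 8 (rule 18): 00000100
Gen 9 (rule 195): 11111001
Gen 10 (rule 18): 00000110
Gen 11 (rule 195): 11111010
Gen 12 (rule 18): 00000001
Gen 13 (rule 195): 11111110
Gen 14 (rule 18): 00000001

Answer: 12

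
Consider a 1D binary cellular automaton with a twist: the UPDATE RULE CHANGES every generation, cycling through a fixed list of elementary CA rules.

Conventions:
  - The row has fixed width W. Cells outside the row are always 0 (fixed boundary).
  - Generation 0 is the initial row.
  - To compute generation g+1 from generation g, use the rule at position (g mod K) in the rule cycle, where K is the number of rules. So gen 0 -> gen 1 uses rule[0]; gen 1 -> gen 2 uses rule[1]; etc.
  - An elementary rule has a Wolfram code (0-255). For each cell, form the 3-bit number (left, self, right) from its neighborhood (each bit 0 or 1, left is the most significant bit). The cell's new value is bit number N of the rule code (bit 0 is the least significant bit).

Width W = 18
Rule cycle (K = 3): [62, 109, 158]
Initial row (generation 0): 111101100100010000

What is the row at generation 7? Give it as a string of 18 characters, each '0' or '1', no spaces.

Gen 0: 111101100100010000
Gen 1 (rule 62): 100011011110111000
Gen 2 (rule 109): 101011110011101011
Gen 3 (rule 158): 101011101111001010
Gen 4 (rule 62): 111110011000111111
Gen 5 (rule 109): 100010011010100001
Gen 6 (rule 158): 110111110010110011
Gen 7 (rule 62): 101100001111101110

Answer: 101100001111101110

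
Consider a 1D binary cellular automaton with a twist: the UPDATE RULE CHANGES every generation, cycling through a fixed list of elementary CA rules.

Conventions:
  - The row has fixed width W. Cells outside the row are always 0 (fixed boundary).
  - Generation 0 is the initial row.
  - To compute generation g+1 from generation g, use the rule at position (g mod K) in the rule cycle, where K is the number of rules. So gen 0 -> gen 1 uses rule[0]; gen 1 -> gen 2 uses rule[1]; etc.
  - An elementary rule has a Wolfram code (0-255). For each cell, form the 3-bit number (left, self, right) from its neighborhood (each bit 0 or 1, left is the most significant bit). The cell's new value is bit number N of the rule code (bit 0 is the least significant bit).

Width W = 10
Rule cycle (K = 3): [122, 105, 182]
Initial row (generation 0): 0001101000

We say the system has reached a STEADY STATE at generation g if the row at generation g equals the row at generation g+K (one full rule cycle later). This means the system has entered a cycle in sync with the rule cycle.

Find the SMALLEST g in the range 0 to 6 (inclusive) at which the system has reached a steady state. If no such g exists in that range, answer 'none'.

Gen 0: 0001101000
Gen 1 (rule 122): 0011110100
Gen 2 (rule 105): 1010011001
Gen 3 (rule 182): 1111100111
Gen 4 (rule 122): 1000111101
Gen 5 (rule 105): 0010100110
Gen 6 (rule 182): 0111111001
Gen 7 (rule 122): 1100001110
Gen 8 (rule 105): 1101101010
Gen 9 (rule 182): 0010011111

Answer: none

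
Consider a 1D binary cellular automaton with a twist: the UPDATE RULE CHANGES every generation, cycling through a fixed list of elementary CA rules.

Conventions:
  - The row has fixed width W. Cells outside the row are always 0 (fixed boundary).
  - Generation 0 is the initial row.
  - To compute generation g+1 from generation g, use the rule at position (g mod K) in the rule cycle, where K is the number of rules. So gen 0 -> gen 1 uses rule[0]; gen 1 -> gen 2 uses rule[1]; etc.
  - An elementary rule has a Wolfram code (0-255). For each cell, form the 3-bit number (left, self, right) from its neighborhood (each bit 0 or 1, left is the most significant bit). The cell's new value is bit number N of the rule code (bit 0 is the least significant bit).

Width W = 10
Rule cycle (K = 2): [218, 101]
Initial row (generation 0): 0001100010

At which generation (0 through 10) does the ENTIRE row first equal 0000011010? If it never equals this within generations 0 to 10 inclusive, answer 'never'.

Answer: 10

Derivation:
Gen 0: 0001100010
Gen 1 (rule 218): 0011110101
Gen 2 (rule 101): 1000011111
Gen 3 (rule 218): 0100111111
Gen 4 (rule 101): 0100000001
Gen 5 (rule 218): 1010000010
Gen 6 (rule 101): 1110111010
Gen 7 (rule 218): 1110111001
Gen 8 (rule 101): 0011001001
Gen 9 (rule 218): 0111110110
Gen 10 (rule 101): 0000011010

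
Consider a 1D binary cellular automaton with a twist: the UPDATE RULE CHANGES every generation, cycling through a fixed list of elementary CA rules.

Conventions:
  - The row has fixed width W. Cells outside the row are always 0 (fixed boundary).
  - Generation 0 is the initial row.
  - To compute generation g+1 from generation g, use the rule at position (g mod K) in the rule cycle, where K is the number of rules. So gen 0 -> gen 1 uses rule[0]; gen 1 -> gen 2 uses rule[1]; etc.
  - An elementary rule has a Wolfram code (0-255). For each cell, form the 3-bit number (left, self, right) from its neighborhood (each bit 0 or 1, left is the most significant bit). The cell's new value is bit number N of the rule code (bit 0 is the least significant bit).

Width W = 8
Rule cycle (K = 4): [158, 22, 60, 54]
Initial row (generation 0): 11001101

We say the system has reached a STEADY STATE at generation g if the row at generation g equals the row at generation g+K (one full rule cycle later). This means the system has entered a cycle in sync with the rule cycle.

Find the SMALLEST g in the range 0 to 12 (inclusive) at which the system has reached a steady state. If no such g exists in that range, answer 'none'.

Gen 0: 11001101
Gen 1 (rule 158): 10111001
Gen 2 (rule 22): 10000111
Gen 3 (rule 60): 11000100
Gen 4 (rule 54): 00101110
Gen 5 (rule 158): 01101101
Gen 6 (rule 22): 10000001
Gen 7 (rule 60): 11000001
Gen 8 (rule 54): 00100011
Gen 9 (rule 158): 01110110
Gen 10 (rule 22): 10000001
Gen 11 (rule 60): 11000001
Gen 12 (rule 54): 00100011
Gen 13 (rule 158): 01110110
Gen 14 (rule 22): 10000001
Gen 15 (rule 60): 11000001
Gen 16 (rule 54): 00100011

Answer: 6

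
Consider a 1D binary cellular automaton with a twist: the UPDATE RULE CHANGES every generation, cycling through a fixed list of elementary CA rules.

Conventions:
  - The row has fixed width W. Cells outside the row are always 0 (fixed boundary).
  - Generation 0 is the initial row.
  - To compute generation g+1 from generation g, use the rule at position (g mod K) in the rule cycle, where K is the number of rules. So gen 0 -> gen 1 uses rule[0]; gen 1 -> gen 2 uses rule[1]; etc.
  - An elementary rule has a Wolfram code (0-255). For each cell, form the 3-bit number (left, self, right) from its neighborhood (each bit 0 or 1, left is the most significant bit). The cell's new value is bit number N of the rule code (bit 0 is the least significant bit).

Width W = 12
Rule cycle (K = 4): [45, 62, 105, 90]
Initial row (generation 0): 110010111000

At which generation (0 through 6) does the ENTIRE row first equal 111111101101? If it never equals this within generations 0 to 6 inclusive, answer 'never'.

Gen 0: 110010111000
Gen 1 (rule 45): 100011100011
Gen 2 (rule 62): 110110010110
Gen 3 (rule 105): 111110001110
Gen 4 (rule 90): 100011011011
Gen 5 (rule 45): 101010110110
Gen 6 (rule 62): 111111101101

Answer: 6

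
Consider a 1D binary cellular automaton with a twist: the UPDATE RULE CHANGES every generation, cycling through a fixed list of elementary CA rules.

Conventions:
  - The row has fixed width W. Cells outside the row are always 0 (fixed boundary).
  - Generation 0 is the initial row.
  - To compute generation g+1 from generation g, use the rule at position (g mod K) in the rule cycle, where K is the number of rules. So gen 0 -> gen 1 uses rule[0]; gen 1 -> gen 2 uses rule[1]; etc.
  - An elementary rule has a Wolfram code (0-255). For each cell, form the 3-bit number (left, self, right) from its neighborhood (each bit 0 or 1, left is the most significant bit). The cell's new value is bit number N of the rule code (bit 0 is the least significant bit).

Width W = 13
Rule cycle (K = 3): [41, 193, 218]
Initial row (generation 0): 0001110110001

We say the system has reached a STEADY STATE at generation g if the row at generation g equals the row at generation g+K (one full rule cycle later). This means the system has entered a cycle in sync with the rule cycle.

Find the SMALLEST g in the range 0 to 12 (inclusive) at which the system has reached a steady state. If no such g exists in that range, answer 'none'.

Answer: none

Derivation:
Gen 0: 0001110110001
Gen 1 (rule 41): 1101001100100
Gen 2 (rule 193): 0100000100001
Gen 3 (rule 218): 1010001010010
Gen 4 (rule 41): 0100100100000
Gen 5 (rule 193): 0000000001111
Gen 6 (rule 218): 0000000011111
Gen 7 (rule 41): 1111111010000
Gen 8 (rule 193): 0111111000111
Gen 9 (rule 218): 1111111101111
Gen 10 (rule 41): 1000000011000
Gen 11 (rule 193): 0011111001011
Gen 12 (rule 218): 0111111110011
Gen 13 (rule 41): 0100000000010
Gen 14 (rule 193): 0001111111000
Gen 15 (rule 218): 0011111111100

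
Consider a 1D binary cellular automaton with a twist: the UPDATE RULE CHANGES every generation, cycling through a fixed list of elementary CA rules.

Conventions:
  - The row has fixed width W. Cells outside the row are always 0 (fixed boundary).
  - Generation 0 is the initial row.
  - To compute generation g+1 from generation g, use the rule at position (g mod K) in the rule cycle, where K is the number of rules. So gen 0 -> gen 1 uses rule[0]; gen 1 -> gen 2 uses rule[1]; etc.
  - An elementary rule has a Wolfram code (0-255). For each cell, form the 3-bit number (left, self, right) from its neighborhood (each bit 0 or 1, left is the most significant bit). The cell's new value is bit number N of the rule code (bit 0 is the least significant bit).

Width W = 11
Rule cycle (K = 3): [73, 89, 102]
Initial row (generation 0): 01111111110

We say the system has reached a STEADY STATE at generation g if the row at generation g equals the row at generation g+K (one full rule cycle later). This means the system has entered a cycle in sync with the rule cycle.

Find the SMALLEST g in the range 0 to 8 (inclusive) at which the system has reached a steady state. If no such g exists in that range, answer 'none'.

Gen 0: 01111111110
Gen 1 (rule 73): 01000000010
Gen 2 (rule 89): 00111111001
Gen 3 (rule 102): 01000001011
Gen 4 (rule 73): 00011100011
Gen 5 (rule 89): 11010111011
Gen 6 (rule 102): 01111001101
Gen 7 (rule 73): 01001001100
Gen 8 (rule 89): 00100101111
Gen 9 (rule 102): 01101110001
Gen 10 (rule 73): 01101010100
Gen 11 (rule 89): 01100000011

Answer: none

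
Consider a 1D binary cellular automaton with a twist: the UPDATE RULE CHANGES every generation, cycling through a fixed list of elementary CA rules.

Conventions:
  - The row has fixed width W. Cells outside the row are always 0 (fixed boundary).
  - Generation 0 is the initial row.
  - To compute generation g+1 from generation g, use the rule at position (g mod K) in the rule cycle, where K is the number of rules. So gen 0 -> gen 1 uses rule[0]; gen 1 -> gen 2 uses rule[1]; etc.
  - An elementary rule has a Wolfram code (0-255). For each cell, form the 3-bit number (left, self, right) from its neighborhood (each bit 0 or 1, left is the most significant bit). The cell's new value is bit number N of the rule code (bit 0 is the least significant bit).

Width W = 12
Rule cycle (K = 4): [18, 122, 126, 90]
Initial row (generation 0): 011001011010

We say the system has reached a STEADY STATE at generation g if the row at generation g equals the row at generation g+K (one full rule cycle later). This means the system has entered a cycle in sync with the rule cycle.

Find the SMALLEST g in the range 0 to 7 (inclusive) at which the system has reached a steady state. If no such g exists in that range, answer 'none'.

Answer: 5

Derivation:
Gen 0: 011001011010
Gen 1 (rule 18): 100110000001
Gen 2 (rule 122): 011111000010
Gen 3 (rule 126): 110001100111
Gen 4 (rule 90): 111011111101
Gen 5 (rule 18): 000000000000
Gen 6 (rule 122): 000000000000
Gen 7 (rule 126): 000000000000
Gen 8 (rule 90): 000000000000
Gen 9 (rule 18): 000000000000
Gen 10 (rule 122): 000000000000
Gen 11 (rule 126): 000000000000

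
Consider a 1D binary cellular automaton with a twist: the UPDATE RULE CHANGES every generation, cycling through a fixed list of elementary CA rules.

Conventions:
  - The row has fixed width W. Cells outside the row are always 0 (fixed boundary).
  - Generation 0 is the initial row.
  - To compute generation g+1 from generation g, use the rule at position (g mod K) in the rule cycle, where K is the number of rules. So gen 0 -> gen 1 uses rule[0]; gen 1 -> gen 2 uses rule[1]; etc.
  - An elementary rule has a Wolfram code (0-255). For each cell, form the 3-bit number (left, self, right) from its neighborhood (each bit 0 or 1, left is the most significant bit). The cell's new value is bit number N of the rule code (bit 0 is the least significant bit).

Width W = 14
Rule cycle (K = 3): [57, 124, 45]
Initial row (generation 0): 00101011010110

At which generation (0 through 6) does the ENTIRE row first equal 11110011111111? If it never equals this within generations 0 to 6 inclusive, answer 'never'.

Gen 0: 00101011010110
Gen 1 (rule 57): 10010110101101
Gen 2 (rule 124): 11011111111111
Gen 3 (rule 45): 10110000000000
Gen 4 (rule 57): 01101111111111
Gen 5 (rule 124): 01111000000001
Gen 6 (rule 45): 01000011111101

Answer: never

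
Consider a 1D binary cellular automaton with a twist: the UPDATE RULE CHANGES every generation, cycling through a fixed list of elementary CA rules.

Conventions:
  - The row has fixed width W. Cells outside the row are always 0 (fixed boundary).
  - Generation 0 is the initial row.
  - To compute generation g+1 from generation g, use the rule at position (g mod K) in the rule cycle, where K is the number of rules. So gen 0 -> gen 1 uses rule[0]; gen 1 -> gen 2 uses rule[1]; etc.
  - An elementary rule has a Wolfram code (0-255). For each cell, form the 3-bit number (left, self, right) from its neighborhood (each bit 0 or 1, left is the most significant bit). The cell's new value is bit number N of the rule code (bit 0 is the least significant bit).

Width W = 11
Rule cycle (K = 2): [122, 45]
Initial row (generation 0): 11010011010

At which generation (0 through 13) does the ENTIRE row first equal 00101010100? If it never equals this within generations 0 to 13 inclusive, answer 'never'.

Gen 0: 11010011010
Gen 1 (rule 122): 11101111101
Gen 2 (rule 45): 10011000011
Gen 3 (rule 122): 01111100111
Gen 4 (rule 45): 01000000100
Gen 5 (rule 122): 10100001010
Gen 6 (rule 45): 11101101110
Gen 7 (rule 122): 10111111011
Gen 8 (rule 45): 11100000110
Gen 9 (rule 122): 10110001111
Gen 10 (rule 45): 11100101000
Gen 11 (rule 122): 10111010100
Gen 12 (rule 45): 11100111101
Gen 13 (rule 122): 10111100110

Answer: never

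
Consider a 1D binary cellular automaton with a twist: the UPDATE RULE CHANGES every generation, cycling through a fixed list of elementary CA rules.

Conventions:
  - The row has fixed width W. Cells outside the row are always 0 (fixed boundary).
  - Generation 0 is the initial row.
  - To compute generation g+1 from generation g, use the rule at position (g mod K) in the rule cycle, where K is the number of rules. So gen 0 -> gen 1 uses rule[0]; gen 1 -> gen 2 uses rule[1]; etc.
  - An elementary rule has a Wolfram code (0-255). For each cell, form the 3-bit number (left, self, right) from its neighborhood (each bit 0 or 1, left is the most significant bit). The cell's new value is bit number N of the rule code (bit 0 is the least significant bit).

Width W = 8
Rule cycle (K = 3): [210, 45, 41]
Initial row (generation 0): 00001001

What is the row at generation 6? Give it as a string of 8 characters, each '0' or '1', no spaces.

Gen 0: 00001001
Gen 1 (rule 210): 00010110
Gen 2 (rule 45): 11011100
Gen 3 (rule 41): 10110001
Gen 4 (rule 210): 00011010
Gen 5 (rule 45): 11010110
Gen 6 (rule 41): 10101100

Answer: 10101100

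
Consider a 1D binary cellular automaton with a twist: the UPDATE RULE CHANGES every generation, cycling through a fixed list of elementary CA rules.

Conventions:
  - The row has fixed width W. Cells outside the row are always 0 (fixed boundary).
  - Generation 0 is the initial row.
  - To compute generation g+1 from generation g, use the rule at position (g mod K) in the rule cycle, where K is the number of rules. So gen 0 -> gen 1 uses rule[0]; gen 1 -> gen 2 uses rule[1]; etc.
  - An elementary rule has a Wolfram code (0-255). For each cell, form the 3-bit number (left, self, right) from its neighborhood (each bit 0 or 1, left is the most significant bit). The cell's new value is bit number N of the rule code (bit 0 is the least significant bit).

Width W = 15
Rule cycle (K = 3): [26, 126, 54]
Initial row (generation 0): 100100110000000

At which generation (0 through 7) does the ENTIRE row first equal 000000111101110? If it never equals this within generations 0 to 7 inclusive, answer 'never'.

Answer: never

Derivation:
Gen 0: 100100110000000
Gen 1 (rule 26): 011011101000000
Gen 2 (rule 126): 111110111100000
Gen 3 (rule 54): 000001000010000
Gen 4 (rule 26): 000010100101000
Gen 5 (rule 126): 000111111111100
Gen 6 (rule 54): 001000000000010
Gen 7 (rule 26): 010100000000101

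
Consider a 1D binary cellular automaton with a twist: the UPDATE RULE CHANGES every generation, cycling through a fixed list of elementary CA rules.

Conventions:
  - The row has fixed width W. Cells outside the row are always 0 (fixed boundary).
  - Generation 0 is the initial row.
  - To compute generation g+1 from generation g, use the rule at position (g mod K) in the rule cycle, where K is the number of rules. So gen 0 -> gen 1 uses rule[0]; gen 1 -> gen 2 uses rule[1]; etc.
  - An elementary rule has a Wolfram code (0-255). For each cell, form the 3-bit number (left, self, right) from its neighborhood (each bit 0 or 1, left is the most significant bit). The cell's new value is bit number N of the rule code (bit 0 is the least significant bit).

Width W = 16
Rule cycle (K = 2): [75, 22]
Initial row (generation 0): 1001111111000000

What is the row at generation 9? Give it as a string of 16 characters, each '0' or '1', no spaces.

Answer: 1111111111111111

Derivation:
Gen 0: 1001111111000000
Gen 1 (rule 75): 0011000001011111
Gen 2 (rule 22): 0100100011000000
Gen 3 (rule 75): 1001001111011111
Gen 4 (rule 22): 1111110000000000
Gen 5 (rule 75): 1000010111111111
Gen 6 (rule 22): 1100110000000000
Gen 7 (rule 75): 1101110111111111
Gen 8 (rule 22): 0000000000000000
Gen 9 (rule 75): 1111111111111111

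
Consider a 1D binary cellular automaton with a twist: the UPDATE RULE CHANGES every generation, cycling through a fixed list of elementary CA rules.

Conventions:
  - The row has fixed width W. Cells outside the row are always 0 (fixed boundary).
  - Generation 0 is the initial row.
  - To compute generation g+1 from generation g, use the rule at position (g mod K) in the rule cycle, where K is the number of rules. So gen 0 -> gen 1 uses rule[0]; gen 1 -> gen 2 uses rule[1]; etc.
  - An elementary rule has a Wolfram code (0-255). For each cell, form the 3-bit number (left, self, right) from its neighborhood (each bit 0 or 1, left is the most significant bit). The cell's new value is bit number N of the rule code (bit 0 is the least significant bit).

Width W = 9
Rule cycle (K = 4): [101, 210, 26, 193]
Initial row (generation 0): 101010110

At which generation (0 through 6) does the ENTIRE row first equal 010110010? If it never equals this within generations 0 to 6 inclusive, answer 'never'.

Gen 0: 101010110
Gen 1 (rule 101): 111111010
Gen 2 (rule 210): 011111001
Gen 3 (rule 26): 110000110
Gen 4 (rule 193): 010110010
Gen 5 (rule 101): 011010010
Gen 6 (rule 210): 101001101

Answer: 4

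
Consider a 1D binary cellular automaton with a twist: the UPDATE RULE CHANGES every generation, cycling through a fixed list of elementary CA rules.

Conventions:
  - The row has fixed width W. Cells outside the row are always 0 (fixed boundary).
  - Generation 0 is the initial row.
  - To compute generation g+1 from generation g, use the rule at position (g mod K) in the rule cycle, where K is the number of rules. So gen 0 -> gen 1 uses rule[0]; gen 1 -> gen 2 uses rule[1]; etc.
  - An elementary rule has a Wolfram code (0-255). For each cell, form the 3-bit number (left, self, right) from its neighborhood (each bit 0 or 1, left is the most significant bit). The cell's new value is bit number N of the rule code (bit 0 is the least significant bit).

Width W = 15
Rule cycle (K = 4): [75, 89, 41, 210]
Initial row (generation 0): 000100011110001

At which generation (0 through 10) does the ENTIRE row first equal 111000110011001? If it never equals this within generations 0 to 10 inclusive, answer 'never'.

Answer: 9

Derivation:
Gen 0: 000100011110001
Gen 1 (rule 75): 111001110010110
Gen 2 (rule 89): 101101011000111
Gen 3 (rule 41): 011010110010100
Gen 4 (rule 210): 101000011100010
Gen 5 (rule 75): 000011110101100
Gen 6 (rule 89): 111010010001111
Gen 7 (rule 41): 100100000101000
Gen 8 (rule 210): 011010001000100
Gen 9 (rule 75): 111000110011001
Gen 10 (rule 89): 101110111011100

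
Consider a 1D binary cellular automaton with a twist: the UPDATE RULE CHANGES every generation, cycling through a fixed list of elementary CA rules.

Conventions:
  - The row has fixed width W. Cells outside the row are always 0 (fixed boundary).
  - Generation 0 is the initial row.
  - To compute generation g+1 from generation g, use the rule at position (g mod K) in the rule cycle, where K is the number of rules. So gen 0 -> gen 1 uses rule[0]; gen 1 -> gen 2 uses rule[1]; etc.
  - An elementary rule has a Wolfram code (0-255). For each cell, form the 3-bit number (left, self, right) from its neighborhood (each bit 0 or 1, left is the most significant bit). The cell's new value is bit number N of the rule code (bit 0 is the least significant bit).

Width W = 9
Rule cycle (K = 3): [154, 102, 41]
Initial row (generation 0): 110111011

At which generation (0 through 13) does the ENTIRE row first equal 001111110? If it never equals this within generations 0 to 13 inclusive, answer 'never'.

Answer: never

Derivation:
Gen 0: 110111011
Gen 1 (rule 154): 100110010
Gen 2 (rule 102): 101010110
Gen 3 (rule 41): 010101100
Gen 4 (rule 154): 100001010
Gen 5 (rule 102): 100011110
Gen 6 (rule 41): 001010000
Gen 7 (rule 154): 010001000
Gen 8 (rule 102): 110011000
Gen 9 (rule 41): 100010011
Gen 10 (rule 154): 010101110
Gen 11 (rule 102): 111110010
Gen 12 (rule 41): 100000000
Gen 13 (rule 154): 010000000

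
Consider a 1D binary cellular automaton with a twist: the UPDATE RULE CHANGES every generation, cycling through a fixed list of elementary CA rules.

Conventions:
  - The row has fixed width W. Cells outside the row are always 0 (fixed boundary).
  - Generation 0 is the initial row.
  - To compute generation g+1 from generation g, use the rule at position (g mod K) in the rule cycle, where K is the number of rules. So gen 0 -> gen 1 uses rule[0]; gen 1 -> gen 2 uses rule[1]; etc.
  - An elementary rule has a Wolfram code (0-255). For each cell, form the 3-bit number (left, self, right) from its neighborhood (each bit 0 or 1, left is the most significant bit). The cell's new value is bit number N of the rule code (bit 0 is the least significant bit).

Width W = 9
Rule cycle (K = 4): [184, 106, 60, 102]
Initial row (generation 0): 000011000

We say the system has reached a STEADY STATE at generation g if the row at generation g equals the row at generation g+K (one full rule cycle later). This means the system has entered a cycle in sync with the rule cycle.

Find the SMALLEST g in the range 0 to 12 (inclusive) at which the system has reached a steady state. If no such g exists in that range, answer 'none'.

Answer: none

Derivation:
Gen 0: 000011000
Gen 1 (rule 184): 000010100
Gen 2 (rule 106): 000101000
Gen 3 (rule 60): 000111100
Gen 4 (rule 102): 001000100
Gen 5 (rule 184): 000100010
Gen 6 (rule 106): 001000100
Gen 7 (rule 60): 001100110
Gen 8 (rule 102): 010101010
Gen 9 (rule 184): 001010101
Gen 10 (rule 106): 010101010
Gen 11 (rule 60): 011111111
Gen 12 (rule 102): 100000001
Gen 13 (rule 184): 010000000
Gen 14 (rule 106): 100000000
Gen 15 (rule 60): 110000000
Gen 16 (rule 102): 010000000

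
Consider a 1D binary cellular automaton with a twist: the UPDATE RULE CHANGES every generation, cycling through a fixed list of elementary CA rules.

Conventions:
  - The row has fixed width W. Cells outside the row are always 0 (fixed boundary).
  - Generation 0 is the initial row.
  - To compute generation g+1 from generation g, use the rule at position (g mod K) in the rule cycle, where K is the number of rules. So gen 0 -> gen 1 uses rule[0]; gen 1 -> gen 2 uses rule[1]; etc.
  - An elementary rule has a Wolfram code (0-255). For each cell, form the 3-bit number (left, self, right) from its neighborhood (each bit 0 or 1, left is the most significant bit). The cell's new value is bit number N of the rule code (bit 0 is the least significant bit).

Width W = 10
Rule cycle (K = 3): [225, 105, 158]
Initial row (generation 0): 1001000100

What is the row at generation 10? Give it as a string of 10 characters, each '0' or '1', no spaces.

Gen 0: 1001000100
Gen 1 (rule 225): 0000010001
Gen 2 (rule 105): 1111000100
Gen 3 (rule 158): 1110101110
Gen 4 (rule 225): 0111010110
Gen 5 (rule 105): 0101101110
Gen 6 (rule 158): 1101001101
Gen 7 (rule 225): 0110000110
Gen 8 (rule 105): 0110110110
Gen 9 (rule 158): 1100100101
Gen 10 (rule 225): 0100000010

Answer: 0100000010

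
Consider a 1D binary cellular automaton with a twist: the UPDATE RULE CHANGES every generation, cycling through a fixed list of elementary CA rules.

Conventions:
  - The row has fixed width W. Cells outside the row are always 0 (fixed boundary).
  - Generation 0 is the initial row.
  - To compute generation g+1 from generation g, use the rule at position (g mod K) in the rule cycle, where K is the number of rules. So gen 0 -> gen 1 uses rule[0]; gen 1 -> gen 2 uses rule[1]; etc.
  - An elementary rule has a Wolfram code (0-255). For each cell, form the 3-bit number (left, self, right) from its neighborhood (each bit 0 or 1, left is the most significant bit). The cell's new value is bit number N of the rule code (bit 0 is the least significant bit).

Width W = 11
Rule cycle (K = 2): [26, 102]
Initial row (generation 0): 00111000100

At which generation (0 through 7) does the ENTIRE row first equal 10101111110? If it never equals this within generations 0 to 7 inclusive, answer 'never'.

Answer: 2

Derivation:
Gen 0: 00111000100
Gen 1 (rule 26): 01100101010
Gen 2 (rule 102): 10101111110
Gen 3 (rule 26): 00001000001
Gen 4 (rule 102): 00011000011
Gen 5 (rule 26): 00110100110
Gen 6 (rule 102): 01011101010
Gen 7 (rule 26): 10010000001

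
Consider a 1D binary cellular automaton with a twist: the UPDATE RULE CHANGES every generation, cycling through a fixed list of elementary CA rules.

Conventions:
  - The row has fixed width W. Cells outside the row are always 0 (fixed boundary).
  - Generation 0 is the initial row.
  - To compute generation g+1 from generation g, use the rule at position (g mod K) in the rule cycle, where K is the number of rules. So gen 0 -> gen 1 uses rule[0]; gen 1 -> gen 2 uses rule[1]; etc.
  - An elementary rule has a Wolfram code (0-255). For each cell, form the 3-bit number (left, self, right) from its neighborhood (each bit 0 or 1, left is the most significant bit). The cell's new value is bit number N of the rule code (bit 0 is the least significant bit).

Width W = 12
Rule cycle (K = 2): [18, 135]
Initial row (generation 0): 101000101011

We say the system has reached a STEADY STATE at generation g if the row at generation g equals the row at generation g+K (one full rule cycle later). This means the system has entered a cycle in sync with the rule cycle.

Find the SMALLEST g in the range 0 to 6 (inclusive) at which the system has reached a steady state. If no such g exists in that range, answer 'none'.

Gen 0: 101000101011
Gen 1 (rule 18): 000101000000
Gen 2 (rule 135): 111101011111
Gen 3 (rule 18): 000000000000
Gen 4 (rule 135): 111111111111
Gen 5 (rule 18): 000000000000
Gen 6 (rule 135): 111111111111
Gen 7 (rule 18): 000000000000
Gen 8 (rule 135): 111111111111

Answer: 3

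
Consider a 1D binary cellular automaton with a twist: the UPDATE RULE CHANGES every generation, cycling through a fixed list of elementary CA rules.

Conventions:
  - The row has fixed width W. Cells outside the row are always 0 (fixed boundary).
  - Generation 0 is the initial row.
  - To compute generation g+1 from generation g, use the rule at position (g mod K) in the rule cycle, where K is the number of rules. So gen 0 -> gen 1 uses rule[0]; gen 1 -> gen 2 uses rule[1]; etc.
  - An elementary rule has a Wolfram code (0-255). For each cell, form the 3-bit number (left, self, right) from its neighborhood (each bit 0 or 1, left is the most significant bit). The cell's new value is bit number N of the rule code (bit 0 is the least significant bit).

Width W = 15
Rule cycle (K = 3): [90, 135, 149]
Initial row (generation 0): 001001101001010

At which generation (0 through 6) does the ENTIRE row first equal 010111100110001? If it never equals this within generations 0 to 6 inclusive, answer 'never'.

Answer: 1

Derivation:
Gen 0: 001001101001010
Gen 1 (rule 90): 010111100110001
Gen 2 (rule 135): 110011001000111
Gen 3 (rule 149): 001000101110010
Gen 4 (rule 90): 010101001011101
Gen 5 (rule 135): 110101011001001
Gen 6 (rule 149): 000101000101101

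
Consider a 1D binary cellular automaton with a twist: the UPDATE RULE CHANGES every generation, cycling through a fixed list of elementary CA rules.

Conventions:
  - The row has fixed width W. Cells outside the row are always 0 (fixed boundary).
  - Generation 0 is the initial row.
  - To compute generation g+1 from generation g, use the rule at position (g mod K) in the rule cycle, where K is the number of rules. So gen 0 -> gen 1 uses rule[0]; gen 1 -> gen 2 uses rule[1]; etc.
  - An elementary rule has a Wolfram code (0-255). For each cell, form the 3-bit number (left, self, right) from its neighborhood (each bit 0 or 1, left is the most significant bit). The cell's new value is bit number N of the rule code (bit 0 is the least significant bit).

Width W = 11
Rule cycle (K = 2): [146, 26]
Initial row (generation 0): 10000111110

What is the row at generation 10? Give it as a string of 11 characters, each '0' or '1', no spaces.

Answer: 00101000000

Derivation:
Gen 0: 10000111110
Gen 1 (rule 146): 01001011101
Gen 2 (rule 26): 10110010000
Gen 3 (rule 146): 00001101000
Gen 4 (rule 26): 00011000100
Gen 5 (rule 146): 00100101010
Gen 6 (rule 26): 01011000001
Gen 7 (rule 146): 10000100010
Gen 8 (rule 26): 01001010101
Gen 9 (rule 146): 10110000000
Gen 10 (rule 26): 00101000000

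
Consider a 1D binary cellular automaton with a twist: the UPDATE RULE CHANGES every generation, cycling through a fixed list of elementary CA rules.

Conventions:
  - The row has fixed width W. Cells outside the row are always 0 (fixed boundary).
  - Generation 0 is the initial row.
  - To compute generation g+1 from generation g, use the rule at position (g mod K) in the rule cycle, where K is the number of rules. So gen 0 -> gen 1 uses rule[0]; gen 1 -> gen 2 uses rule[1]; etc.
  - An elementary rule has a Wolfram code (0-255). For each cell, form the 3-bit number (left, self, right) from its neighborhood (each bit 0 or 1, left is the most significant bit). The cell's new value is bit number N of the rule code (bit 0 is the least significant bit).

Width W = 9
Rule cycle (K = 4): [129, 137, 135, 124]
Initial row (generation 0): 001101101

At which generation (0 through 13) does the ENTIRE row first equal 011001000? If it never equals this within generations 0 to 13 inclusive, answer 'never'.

Answer: 5

Derivation:
Gen 0: 001101101
Gen 1 (rule 129): 100000000
Gen 2 (rule 137): 001111111
Gen 3 (rule 135): 110111110
Gen 4 (rule 124): 111100011
Gen 5 (rule 129): 011001000
Gen 6 (rule 137): 010000011
Gen 7 (rule 135): 110111100
Gen 8 (rule 124): 111100110
Gen 9 (rule 129): 011000000
Gen 10 (rule 137): 010011111
Gen 11 (rule 135): 110101110
Gen 12 (rule 124): 111111011
Gen 13 (rule 129): 011110000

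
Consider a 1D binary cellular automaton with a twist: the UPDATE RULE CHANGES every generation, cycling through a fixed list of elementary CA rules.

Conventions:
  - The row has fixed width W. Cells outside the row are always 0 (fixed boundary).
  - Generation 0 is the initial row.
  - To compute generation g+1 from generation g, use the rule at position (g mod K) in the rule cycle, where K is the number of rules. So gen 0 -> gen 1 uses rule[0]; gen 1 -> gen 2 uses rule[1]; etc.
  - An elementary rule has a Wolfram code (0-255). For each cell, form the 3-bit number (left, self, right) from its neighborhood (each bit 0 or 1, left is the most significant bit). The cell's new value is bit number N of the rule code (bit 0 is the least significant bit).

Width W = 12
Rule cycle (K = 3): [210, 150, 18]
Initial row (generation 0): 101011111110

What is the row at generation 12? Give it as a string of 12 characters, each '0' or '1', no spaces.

Gen 0: 101011111110
Gen 1 (rule 210): 000001111111
Gen 2 (rule 150): 000010111110
Gen 3 (rule 18): 000100000001
Gen 4 (rule 210): 001010000010
Gen 5 (rule 150): 011011000111
Gen 6 (rule 18): 100000101000
Gen 7 (rule 210): 010001000100
Gen 8 (rule 150): 111011101110
Gen 9 (rule 18): 000000000001
Gen 10 (rule 210): 000000000010
Gen 11 (rule 150): 000000000111
Gen 12 (rule 18): 000000001000

Answer: 000000001000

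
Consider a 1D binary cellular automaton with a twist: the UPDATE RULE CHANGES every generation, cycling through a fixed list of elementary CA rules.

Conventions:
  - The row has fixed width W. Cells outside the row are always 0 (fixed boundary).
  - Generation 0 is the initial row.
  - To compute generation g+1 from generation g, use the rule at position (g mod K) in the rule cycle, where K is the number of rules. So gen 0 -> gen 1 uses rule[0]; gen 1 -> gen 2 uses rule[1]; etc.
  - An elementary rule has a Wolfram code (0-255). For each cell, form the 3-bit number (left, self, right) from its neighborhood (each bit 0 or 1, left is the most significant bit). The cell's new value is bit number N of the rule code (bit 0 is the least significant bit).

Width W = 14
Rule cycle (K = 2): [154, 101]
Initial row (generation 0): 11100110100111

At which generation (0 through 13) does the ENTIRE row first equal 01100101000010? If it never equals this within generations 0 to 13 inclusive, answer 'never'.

Gen 0: 11100110100111
Gen 1 (rule 154): 11011100011110
Gen 2 (rule 101): 01100101000010
Gen 3 (rule 154): 11011000100101
Gen 4 (rule 101): 01101010100111
Gen 5 (rule 154): 11000000011110
Gen 6 (rule 101): 01011111000010
Gen 7 (rule 154): 10011110100101
Gen 8 (rule 101): 10000011100111
Gen 9 (rule 154): 01000111011110
Gen 10 (rule 101): 01010001100010
Gen 11 (rule 154): 10001011010101
Gen 12 (rule 101): 10101101111111
Gen 13 (rule 154): 00001001111110

Answer: 2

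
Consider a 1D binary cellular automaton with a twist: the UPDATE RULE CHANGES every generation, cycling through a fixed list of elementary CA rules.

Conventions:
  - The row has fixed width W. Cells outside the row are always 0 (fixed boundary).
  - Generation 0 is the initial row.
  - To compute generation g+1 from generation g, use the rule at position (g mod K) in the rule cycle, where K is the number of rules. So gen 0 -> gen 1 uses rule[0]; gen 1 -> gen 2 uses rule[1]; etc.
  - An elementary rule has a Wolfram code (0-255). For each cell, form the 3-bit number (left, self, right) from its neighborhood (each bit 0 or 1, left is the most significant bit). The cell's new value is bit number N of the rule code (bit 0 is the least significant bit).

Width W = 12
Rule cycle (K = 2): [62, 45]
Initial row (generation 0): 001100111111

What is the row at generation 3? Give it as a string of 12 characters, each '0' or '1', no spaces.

Answer: 111101011000

Derivation:
Gen 0: 001100111111
Gen 1 (rule 62): 011011100000
Gen 2 (rule 45): 010110001111
Gen 3 (rule 62): 111101011000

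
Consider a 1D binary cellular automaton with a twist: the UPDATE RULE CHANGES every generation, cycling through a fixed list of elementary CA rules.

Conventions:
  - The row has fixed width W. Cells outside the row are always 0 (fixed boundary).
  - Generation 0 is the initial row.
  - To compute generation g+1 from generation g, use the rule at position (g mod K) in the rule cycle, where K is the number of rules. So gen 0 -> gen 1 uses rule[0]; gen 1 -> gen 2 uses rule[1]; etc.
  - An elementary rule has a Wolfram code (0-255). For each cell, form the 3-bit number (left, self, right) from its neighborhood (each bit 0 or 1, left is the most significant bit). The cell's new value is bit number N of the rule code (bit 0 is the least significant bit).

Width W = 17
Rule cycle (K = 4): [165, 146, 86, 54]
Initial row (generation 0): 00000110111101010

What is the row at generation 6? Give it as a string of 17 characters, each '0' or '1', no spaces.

Answer: 10110101010101101

Derivation:
Gen 0: 00000110111101010
Gen 1 (rule 165): 11110001011011110
Gen 2 (rule 146): 01101010000001101
Gen 3 (rule 86): 10101011000010101
Gen 4 (rule 54): 11111100100111111
Gen 5 (rule 165): 01111000100011110
Gen 6 (rule 146): 10110101010101101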